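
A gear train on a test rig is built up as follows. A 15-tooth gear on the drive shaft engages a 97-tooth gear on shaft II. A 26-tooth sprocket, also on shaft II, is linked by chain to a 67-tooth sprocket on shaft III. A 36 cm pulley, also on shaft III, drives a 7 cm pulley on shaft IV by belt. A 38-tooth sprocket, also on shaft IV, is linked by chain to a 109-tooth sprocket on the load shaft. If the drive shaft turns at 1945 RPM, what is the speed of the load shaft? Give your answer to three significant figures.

209 RPM

Gear mesh: ratio = 97/15 = 6.4667, so shaft II turns at 1945 / 6.4667 = 300.77 RPM.
Chain: ratio = 67/26 = 2.5769, so shaft III turns at 300.77 / 2.5769 = 116.72 RPM.
Belt: ratio = 7/36 = 0.19444, so shaft IV turns at 116.72 / 0.19444 = 600.26 RPM.
Chain: ratio = 109/38 = 2.8684, so the load shaft turns at 600.26 / 2.8684 = 209.27 RPM.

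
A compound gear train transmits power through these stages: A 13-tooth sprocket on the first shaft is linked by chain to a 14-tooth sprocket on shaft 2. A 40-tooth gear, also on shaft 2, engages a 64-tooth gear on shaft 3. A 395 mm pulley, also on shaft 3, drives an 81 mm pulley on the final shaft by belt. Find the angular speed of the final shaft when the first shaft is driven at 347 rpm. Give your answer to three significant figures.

Chain: ratio = 14/13 = 1.0769, so shaft 2 turns at 347 / 1.0769 = 322.21 rpm.
Gear mesh: ratio = 64/40 = 1.6, so shaft 3 turns at 322.21 / 1.6 = 201.38 rpm.
Belt: ratio = 81/395 = 0.20506, so the final shaft turns at 201.38 / 0.20506 = 982.06 rpm.

982 rpm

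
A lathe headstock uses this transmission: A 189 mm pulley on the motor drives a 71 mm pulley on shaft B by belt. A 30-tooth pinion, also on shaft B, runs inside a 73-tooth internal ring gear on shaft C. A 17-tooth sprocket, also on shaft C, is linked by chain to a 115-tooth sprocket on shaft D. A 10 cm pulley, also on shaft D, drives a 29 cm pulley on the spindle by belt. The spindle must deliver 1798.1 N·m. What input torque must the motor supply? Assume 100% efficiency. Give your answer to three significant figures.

100 N·m

Overall ratio R = 0.37566 × 2.4333 × 6.7647 × 2.9 = 17.933.
Input torque = output torque / R = 1798.1 / 17.933 = 100.27 N·m.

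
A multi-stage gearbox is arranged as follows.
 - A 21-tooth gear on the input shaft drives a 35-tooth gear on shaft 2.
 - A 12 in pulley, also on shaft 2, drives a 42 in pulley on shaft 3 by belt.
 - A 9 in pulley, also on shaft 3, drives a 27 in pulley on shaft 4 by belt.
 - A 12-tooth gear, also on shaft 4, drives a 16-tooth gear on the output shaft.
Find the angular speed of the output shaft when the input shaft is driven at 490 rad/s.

the input shaft → shaft 2 (gear mesh, 35/21): 490 ÷ 1.6667 = 294 rad/s
shaft 2 → shaft 3 (belt, 42/12): 294 ÷ 3.5 = 84 rad/s
shaft 3 → shaft 4 (belt, 27/9): 84 ÷ 3 = 28 rad/s
shaft 4 → the output shaft (gear mesh, 16/12): 28 ÷ 1.3333 = 21 rad/s

21 rad/s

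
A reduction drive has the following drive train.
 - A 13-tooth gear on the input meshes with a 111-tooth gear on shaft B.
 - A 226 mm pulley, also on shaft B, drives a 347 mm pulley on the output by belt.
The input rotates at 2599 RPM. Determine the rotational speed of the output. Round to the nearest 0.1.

the input → shaft B (gear mesh, 111/13): 2599 ÷ 8.5385 = 304.39 RPM
shaft B → the output (belt, 347/226): 304.39 ÷ 1.5354 = 198.25 RPM

198.2 RPM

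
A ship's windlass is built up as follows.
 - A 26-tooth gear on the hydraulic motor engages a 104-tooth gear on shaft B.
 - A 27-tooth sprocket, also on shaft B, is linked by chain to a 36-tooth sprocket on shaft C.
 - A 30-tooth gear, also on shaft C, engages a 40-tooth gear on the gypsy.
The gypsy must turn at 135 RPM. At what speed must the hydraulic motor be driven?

Overall ratio R = 4 × 1.3333 × 1.3333 = 7.1111.
Required input speed = output speed × R = 135 × 7.1111 = 960 RPM.

960 RPM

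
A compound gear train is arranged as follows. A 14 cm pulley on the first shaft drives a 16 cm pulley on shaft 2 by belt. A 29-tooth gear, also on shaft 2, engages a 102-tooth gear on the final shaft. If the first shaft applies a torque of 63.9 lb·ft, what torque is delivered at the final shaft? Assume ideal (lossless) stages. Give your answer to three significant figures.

After the belt (16/14): 63.9 × 1.1429 = 73.029 lb·ft
After the gear mesh (102/29): 73.029 × 3.5172 = 256.86 lb·ft

257 lb·ft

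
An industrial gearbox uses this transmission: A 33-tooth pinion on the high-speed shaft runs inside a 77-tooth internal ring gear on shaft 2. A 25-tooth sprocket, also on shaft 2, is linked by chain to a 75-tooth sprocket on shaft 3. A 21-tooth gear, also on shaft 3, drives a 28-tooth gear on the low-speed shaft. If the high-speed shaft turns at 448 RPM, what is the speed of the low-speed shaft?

48 RPM

the high-speed shaft → shaft 2 (internal gear, 77/33): 448 ÷ 2.3333 = 192 RPM
shaft 2 → shaft 3 (chain, 75/25): 192 ÷ 3 = 64 RPM
shaft 3 → the low-speed shaft (gear mesh, 28/21): 64 ÷ 1.3333 = 48 RPM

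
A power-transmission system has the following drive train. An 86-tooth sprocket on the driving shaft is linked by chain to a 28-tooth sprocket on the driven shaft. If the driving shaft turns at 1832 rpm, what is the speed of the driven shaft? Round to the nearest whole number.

the driving shaft → the driven shaft (chain, 28/86): 1832 ÷ 0.32558 = 5626.9 rpm

5627 rpm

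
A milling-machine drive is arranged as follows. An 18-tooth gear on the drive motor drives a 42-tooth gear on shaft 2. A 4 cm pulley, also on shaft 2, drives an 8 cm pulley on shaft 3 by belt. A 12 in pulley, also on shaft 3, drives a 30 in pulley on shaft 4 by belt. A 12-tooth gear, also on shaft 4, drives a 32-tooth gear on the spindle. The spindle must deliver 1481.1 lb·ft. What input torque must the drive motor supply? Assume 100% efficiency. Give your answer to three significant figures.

47.6 lb·ft

Overall ratio R = 2.3333 × 2 × 2.5 × 2.6667 = 31.111.
Input torque = output torque / R = 1481.1 / 31.111 = 47.607 lb·ft.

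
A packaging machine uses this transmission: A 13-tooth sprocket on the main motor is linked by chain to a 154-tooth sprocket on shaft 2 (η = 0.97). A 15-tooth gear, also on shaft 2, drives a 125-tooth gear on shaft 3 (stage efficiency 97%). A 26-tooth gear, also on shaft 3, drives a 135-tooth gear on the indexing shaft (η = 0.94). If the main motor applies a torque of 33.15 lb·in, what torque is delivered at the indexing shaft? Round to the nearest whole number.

chain 154/13 = 11.846 → τ = 33.15·11.846·0.97 = 380.92 lb·in
gear mesh 125/15 = 8.3333 → τ = 380.92·8.3333·0.97 = 3079.1 lb·in
gear mesh 135/26 = 5.1923 → τ = 3079.1·5.1923·0.94 = 15028 lb·in

15028 lb·in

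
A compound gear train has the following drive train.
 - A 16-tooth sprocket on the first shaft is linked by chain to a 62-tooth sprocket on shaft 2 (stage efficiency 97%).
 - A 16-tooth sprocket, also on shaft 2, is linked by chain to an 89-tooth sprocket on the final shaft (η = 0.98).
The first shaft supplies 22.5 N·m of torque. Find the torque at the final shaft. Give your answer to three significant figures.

461 N·m

chain 62/16 = 3.875 → τ = 22.5·3.875·0.97 = 84.572 N·m
chain 89/16 = 5.5625 → τ = 84.572·5.5625·0.98 = 461.02 N·m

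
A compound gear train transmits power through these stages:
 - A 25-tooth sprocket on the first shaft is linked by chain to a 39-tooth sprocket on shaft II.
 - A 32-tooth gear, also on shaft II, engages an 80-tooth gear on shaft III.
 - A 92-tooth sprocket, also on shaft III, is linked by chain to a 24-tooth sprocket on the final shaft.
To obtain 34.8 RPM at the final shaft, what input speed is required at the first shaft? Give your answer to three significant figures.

Overall ratio R = 1.56 × 2.5 × 0.26087 = 1.0174.
Required input speed = output speed × R = 34.8 × 1.0174 = 35.405 RPM.

35.4 RPM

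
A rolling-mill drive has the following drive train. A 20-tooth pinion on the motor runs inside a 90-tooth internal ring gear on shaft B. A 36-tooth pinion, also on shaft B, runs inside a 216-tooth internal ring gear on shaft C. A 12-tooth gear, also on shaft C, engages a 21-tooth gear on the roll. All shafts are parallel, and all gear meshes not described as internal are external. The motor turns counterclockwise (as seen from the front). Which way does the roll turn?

clockwise

the motor → shaft B: internal mesh, same direction → CCW.
shaft B → shaft C: internal mesh, same direction → CCW.
shaft C → the roll: external mesh, 1 reversal → CW.
1 reversal in total — an odd number — so the roll turns opposite to the motor.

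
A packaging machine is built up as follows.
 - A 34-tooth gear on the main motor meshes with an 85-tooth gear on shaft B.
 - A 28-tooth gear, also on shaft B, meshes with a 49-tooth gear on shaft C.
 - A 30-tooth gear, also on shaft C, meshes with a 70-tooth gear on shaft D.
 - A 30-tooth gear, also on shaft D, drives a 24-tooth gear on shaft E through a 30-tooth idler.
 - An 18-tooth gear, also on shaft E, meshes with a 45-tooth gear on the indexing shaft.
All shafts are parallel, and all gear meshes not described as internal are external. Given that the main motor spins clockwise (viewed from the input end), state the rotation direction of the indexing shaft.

the main motor → shaft B: external mesh, 1 reversal → CCW.
shaft B → shaft C: external mesh, 1 reversal → CW.
shaft C → shaft D: external mesh, 1 reversal → CCW.
shaft D → shaft E: driver → idler → driven is 2 external meshes, 2 reversals → CCW.
shaft E → the indexing shaft: external mesh, 1 reversal → CW.
6 reversals in total — an even number — so the indexing shaft turns the same way as the main motor.

clockwise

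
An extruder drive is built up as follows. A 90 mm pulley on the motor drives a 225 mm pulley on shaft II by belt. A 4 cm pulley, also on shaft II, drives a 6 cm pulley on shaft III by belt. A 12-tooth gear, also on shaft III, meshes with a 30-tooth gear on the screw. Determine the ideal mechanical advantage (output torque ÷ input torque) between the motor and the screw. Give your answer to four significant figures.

Each stage contributes driven/driver: belt 225/90 = 2.5, belt 6/4 = 1.5, gear mesh 30/12 = 2.5.
Overall: 2.5 × 1.5 × 2.5 = 9.375.

9.375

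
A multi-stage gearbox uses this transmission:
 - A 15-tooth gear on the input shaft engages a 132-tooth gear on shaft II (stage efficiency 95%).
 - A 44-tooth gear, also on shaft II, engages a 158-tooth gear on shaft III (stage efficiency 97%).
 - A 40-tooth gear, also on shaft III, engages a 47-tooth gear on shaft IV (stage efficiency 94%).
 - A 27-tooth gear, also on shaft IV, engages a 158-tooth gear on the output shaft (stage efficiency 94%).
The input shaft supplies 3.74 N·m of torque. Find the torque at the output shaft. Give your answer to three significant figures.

662 N·m

Gear mesh: ratio = 132/15 = 8.8; torque at shaft II = 3.74 × 8.8 × 0.95 = 31.266 N·m.
Gear mesh: ratio = 158/44 = 3.5909; torque at shaft III = 31.266 × 3.5909 × 0.97 = 108.91 N·m.
Gear mesh: ratio = 47/40 = 1.175; torque at shaft IV = 108.91 × 1.175 × 0.94 = 120.29 N·m.
Gear mesh: ratio = 158/27 = 5.8519; torque at the output shaft = 120.29 × 5.8519 × 0.94 = 661.67 N·m.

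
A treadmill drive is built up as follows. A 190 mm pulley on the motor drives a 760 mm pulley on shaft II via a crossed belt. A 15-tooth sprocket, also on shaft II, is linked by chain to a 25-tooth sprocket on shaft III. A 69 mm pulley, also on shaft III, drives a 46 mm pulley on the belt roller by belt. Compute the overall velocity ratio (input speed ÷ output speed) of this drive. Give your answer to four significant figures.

4.444

Each stage contributes driven/driver: belt 760/190 = 4, chain 25/15 = 1.6667, belt 46/69 = 0.66667.
Overall: 4 × 1.6667 × 0.66667 = 4.4444.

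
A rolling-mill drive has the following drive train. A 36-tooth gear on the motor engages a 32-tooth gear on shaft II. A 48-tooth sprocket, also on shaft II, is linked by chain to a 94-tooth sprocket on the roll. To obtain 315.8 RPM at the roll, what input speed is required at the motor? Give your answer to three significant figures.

550 RPM

Overall ratio R = 0.88889 × 1.9583 = 1.7407.
Required input speed = output speed × R = 315.8 × 1.7407 = 549.73 RPM.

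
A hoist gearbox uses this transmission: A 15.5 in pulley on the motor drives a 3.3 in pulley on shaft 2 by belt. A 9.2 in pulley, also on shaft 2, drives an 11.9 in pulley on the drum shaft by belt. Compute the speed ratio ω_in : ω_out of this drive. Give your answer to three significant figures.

Each stage contributes driven/driver: belt 3.3/15.5 = 0.2129, belt 11.9/9.2 = 1.2935.
Overall: 0.2129 × 1.2935 = 0.27539.

0.275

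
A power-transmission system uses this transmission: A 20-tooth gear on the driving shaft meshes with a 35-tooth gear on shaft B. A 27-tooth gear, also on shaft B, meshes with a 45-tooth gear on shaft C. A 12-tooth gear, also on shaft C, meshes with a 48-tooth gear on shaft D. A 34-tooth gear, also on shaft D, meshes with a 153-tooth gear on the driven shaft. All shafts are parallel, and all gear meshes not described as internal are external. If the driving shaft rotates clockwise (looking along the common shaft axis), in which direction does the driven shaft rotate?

clockwise

the driving shaft → shaft B: external mesh, 1 reversal → CCW.
shaft B → shaft C: external mesh, 1 reversal → CW.
shaft C → shaft D: external mesh, 1 reversal → CCW.
shaft D → the driven shaft: external mesh, 1 reversal → CW.
4 reversals in total — an even number — so the driven shaft turns the same way as the driving shaft.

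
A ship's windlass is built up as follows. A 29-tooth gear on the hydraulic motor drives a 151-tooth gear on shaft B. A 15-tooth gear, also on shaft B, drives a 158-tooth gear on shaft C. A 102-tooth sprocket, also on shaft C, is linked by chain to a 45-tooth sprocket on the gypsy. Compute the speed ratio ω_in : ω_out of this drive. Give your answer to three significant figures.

Each stage contributes driven/driver: gear mesh 151/29 = 5.2069, gear mesh 158/15 = 10.533, chain 45/102 = 0.44118.
Overall: 5.2069 × 10.533 × 0.44118 = 24.197.

24.2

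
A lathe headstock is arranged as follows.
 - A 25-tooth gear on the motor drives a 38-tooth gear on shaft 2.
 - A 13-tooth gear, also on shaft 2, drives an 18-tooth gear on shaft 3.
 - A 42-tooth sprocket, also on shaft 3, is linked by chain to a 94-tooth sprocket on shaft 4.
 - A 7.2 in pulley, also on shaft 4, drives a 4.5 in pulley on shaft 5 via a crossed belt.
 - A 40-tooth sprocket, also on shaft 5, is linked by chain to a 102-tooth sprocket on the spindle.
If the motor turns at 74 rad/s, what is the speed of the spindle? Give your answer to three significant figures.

the motor → shaft 2 (gear mesh, 38/25): 74 ÷ 1.52 = 48.684 rad/s
shaft 2 → shaft 3 (gear mesh, 18/13): 48.684 ÷ 1.3846 = 35.161 rad/s
shaft 3 → shaft 4 (chain, 94/42): 35.161 ÷ 2.2381 = 15.71 rad/s
shaft 4 → shaft 5 (belt, 4.5/7.2): 15.71 ÷ 0.625 = 25.136 rad/s
shaft 5 → the spindle (chain, 102/40): 25.136 ÷ 2.55 = 9.8574 rad/s

9.86 rad/s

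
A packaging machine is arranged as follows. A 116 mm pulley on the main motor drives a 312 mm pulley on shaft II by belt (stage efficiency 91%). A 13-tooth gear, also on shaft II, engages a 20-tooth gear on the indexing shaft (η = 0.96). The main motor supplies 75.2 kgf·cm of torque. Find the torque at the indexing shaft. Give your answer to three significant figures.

Belt: ratio = 312/116 = 2.6897; torque at shaft II = 75.2 × 2.6897 × 0.91 = 184.06 kgf·cm.
Gear mesh: ratio = 20/13 = 1.5385; torque at the indexing shaft = 184.06 × 1.5385 × 0.96 = 271.84 kgf·cm.

272 kgf·cm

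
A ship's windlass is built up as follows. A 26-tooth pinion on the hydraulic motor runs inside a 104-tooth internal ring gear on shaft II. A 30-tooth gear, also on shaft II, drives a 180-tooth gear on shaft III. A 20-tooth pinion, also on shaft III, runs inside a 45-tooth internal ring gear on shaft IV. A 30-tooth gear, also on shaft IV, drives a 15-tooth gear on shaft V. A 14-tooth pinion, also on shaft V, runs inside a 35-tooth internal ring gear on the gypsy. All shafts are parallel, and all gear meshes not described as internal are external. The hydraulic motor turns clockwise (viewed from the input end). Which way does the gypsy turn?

the hydraulic motor → shaft II: internal mesh, same direction → CW.
shaft II → shaft III: external mesh, 1 reversal → CCW.
shaft III → shaft IV: internal mesh, same direction → CCW.
shaft IV → shaft V: external mesh, 1 reversal → CW.
shaft V → the gypsy: internal mesh, same direction → CW.
2 reversals in total — an even number — so the gypsy turns the same way as the hydraulic motor.

clockwise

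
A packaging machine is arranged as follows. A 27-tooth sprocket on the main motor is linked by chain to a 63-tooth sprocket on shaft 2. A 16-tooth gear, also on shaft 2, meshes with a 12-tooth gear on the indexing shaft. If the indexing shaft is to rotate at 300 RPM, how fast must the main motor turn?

Overall ratio R = 2.3333 × 0.75 = 1.75.
Required input speed = output speed × R = 300 × 1.75 = 525 RPM.

525 RPM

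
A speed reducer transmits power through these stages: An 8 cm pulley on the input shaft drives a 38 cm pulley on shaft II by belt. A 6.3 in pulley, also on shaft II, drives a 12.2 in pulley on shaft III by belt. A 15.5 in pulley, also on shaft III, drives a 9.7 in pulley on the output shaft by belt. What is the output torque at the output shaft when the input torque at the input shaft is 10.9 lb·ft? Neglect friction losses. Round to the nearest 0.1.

After the belt (38/8): 10.9 × 4.75 = 51.775 lb·ft
After the belt (12.2/6.3): 51.775 × 1.9365 = 100.26 lb·ft
After the belt (9.7/15.5): 100.26 × 0.62581 = 62.745 lb·ft

62.7 lb·ft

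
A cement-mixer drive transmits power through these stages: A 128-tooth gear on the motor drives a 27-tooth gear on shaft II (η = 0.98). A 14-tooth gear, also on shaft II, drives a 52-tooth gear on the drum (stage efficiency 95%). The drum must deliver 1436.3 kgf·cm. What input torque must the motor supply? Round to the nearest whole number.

Overall ratio R = 0.21094 × 3.7143 = 0.78348; overall efficiency η = 0.98 × 0.95 = 0.9310.
Input torque = output torque / (R × η) = 1436.3 / (0.78348 × 0.9310) = 1969.1 kgf·cm.

1969 kgf·cm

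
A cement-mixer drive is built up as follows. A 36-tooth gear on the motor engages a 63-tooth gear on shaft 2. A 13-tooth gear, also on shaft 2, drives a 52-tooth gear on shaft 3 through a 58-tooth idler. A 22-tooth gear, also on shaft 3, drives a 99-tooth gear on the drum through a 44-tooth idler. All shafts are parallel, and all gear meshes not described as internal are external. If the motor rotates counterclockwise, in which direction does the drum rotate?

the motor → shaft 2: external mesh, 1 reversal → CW.
shaft 2 → shaft 3: driver → idler → driven is 2 external meshes, 2 reversals → CW.
shaft 3 → the drum: driver → idler → driven is 2 external meshes, 2 reversals → CW.
5 reversals in total — an odd number — so the drum turns opposite to the motor.

clockwise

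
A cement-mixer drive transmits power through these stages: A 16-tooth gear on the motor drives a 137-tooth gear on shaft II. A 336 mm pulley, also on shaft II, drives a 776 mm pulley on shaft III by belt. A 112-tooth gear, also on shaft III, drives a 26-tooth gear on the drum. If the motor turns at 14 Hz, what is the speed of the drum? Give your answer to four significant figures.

3.050 Hz

gear mesh 137/16 = 8.5625 → 14/8.5625 = 1.635 Hz
belt 776/336 = 2.3095 → 1.635/2.3095 = 0.70795 Hz
gear mesh 26/112 = 0.23214 → 0.70795/0.23214 = 3.0496 Hz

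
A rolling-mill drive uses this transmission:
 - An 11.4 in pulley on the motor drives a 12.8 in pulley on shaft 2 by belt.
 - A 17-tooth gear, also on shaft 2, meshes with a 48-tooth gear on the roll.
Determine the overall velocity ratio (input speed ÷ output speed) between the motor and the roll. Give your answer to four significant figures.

3.170

Each stage contributes driven/driver: belt 12.8/11.4 = 1.1228, gear mesh 48/17 = 2.8235.
Overall: 1.1228 × 2.8235 = 3.1703.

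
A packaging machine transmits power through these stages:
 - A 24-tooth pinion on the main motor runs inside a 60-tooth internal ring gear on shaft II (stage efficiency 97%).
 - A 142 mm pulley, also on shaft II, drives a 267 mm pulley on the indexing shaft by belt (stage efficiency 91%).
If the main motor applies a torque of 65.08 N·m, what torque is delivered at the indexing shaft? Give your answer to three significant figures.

270 N·m

internal gear 60/24 = 2.5 → τ = 65.08·2.5·0.97 = 157.82 N·m
belt 267/142 = 1.8803 → τ = 157.82·1.8803·0.91 = 270.04 N·m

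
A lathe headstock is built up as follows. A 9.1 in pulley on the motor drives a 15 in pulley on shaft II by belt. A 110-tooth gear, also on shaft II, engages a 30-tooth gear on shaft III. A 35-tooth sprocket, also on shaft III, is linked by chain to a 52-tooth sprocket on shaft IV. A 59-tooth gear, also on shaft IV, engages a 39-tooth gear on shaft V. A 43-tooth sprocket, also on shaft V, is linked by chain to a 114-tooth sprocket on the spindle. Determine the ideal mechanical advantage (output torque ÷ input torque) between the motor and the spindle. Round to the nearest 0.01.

Each stage contributes driven/driver: belt 15/9.1 = 1.6484, gear mesh 30/110 = 0.27273, chain 52/35 = 1.4857, gear mesh 39/59 = 0.66102, chain 114/43 = 2.6512.
Overall: 1.6484 × 0.27273 × 1.4857 × 0.66102 × 2.6512 = 1.1705.

1.17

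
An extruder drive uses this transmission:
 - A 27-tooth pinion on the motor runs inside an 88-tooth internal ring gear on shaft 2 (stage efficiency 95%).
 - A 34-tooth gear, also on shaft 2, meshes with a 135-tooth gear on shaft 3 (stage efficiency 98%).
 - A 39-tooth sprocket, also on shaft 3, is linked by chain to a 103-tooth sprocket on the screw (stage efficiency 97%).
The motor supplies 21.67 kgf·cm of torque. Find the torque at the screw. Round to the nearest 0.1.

668.8 kgf·cm

internal gear 88/27 = 3.2593 → τ = 21.67·3.2593·0.95 = 67.097 kgf·cm
gear mesh 135/34 = 3.9706 → τ = 67.097·3.9706·0.98 = 261.09 kgf·cm
chain 103/39 = 2.641 → τ = 261.09·2.641·0.97 = 668.85 kgf·cm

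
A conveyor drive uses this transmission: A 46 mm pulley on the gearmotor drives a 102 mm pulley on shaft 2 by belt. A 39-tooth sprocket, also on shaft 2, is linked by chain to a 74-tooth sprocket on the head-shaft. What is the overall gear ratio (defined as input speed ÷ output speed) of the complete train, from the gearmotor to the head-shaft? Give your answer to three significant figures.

4.21

Each stage contributes driven/driver: belt 102/46 = 2.2174, chain 74/39 = 1.8974.
Overall: 2.2174 × 1.8974 = 4.2074.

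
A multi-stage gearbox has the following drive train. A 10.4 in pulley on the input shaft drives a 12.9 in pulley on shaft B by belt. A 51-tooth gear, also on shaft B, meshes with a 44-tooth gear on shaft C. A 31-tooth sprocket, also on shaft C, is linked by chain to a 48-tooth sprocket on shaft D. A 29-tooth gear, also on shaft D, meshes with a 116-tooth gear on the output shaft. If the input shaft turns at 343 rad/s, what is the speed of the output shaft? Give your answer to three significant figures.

51.8 rad/s

the input shaft → shaft B (belt, 12.9/10.4): 343 ÷ 1.2404 = 276.53 rad/s
shaft B → shaft C (gear mesh, 44/51): 276.53 ÷ 0.86275 = 320.52 rad/s
shaft C → shaft D (chain, 48/31): 320.52 ÷ 1.5484 = 207 rad/s
shaft D → the output shaft (gear mesh, 116/29): 207 ÷ 4 = 51.751 rad/s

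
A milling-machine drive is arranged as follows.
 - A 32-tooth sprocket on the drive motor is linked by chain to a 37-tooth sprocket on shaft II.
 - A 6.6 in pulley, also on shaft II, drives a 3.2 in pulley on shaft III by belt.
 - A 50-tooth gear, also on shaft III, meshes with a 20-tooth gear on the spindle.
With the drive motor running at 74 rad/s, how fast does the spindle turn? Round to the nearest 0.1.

330.0 rad/s

Chain: ratio = 37/32 = 1.1562, so shaft II turns at 74 / 1.1562 = 64 rad/s.
Belt: ratio = 3.2/6.6 = 0.48485, so shaft III turns at 64 / 0.48485 = 132 rad/s.
Gear mesh: ratio = 20/50 = 0.4, so the spindle turns at 132 / 0.4 = 330 rad/s.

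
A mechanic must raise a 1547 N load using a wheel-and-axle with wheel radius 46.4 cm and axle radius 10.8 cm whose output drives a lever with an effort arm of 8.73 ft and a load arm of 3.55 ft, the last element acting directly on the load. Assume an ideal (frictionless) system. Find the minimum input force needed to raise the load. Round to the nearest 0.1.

146.4 N

Wheel-and-axle MA = R/r = 46.4/10.8 = 4.2963.
Lever MA = effort arm / load arm = 8.73/3.55 = 2.4592.
Combined ideal MA = 4.2963 × 2.4592 = 10.565.
Effort = load / MA = 1547 / 10.565 = 146.42 N.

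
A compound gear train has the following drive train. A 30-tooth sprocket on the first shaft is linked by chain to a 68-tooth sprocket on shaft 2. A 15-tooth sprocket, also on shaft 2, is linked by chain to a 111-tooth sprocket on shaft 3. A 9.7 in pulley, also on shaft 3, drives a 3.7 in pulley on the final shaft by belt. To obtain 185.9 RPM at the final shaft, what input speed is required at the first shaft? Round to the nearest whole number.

Overall ratio R = 2.2667 × 7.4 × 0.38144 = 6.3981.
Required input speed = output speed × R = 185.9 × 6.3981 = 1189.4 RPM.

1189 RPM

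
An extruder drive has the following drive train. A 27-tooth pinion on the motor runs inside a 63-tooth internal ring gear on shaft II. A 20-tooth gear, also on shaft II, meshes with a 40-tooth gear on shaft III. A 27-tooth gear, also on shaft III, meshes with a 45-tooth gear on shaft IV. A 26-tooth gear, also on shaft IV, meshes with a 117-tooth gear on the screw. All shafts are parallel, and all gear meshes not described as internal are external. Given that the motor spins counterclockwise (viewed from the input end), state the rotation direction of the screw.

the motor → shaft II: internal mesh, same direction → CCW.
shaft II → shaft III: external mesh, 1 reversal → CW.
shaft III → shaft IV: external mesh, 1 reversal → CCW.
shaft IV → the screw: external mesh, 1 reversal → CW.
3 reversals in total — an odd number — so the screw turns opposite to the motor.

clockwise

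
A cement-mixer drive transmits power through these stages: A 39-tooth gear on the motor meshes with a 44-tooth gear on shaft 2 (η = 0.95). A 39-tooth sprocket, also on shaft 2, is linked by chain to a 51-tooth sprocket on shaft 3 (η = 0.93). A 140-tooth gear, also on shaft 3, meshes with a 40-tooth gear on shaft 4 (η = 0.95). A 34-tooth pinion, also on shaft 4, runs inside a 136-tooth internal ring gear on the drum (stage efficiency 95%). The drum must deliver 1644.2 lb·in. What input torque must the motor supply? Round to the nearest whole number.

1223 lb·in

Overall ratio R = 1.1282 × 1.3077 × 0.28571 × 4 = 1.6861; overall efficiency η = 0.95 × 0.93 × 0.95 × 0.95 = 0.7974.
Input torque = output torque / (R × η) = 1644.2 / (1.6861 × 0.7974) = 1223 lb·in.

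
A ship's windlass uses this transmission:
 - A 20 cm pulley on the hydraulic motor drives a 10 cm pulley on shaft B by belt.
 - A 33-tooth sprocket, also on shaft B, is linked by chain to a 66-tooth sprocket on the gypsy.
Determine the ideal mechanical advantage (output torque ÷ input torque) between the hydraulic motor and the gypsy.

1

Each stage contributes driven/driver: belt 10/20 = 0.5, chain 66/33 = 2.
Overall: 0.5 × 2 = 1.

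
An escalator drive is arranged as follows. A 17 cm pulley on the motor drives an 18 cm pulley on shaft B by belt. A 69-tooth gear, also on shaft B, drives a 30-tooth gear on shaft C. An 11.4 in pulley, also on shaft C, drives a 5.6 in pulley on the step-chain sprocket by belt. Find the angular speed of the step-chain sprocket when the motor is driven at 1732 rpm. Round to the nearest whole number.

Belt: ratio = 18/17 = 1.0588, so shaft B turns at 1732 / 1.0588 = 1635.8 rpm.
Gear mesh: ratio = 30/69 = 0.43478, so shaft C turns at 1635.8 / 0.43478 = 3762.3 rpm.
Belt: ratio = 5.6/11.4 = 0.49123, so the step-chain sprocket turns at 3762.3 / 0.49123 = 7658.9 rpm.

7659 rpm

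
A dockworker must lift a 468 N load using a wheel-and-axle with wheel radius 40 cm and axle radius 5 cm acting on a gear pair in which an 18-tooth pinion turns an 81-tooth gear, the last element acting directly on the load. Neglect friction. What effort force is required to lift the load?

13 N

Wheel-and-axle MA = R/r = 40/5 = 8.
Gear pair MA = 81/18 = 4.5.
Combined ideal MA = 8 × 4.5 = 36.
Effort = load / MA = 468 / 36 = 13 N.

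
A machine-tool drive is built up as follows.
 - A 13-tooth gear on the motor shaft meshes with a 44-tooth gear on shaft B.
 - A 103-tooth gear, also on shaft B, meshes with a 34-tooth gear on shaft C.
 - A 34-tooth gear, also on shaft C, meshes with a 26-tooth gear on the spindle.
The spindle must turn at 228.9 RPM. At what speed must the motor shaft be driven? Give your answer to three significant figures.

196 RPM

Overall ratio R = 3.3846 × 0.3301 × 0.76471 = 0.85437.
Required input speed = output speed × R = 228.9 × 0.85437 = 195.57 RPM.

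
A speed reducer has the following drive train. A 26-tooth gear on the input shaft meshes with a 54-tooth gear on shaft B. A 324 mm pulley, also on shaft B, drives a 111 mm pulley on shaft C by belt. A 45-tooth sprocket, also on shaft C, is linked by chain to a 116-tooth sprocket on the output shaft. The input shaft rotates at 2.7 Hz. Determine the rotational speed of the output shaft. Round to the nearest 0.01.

Gear mesh: ratio = 54/26 = 2.0769, so shaft B turns at 2.7 / 2.0769 = 1.3 Hz.
Belt: ratio = 111/324 = 0.34259, so shaft C turns at 1.3 / 0.34259 = 3.7946 Hz.
Chain: ratio = 116/45 = 2.5778, so the output shaft turns at 3.7946 / 2.5778 = 1.472 Hz.

1.47 Hz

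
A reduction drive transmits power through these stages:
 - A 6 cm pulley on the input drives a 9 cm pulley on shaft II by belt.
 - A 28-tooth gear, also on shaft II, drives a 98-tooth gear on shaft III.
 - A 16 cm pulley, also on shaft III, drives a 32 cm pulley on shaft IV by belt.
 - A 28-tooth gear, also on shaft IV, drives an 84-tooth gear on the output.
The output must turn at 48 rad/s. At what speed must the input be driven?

Overall ratio R = 1.5 × 3.5 × 2 × 3 = 31.5.
Required input speed = output speed × R = 48 × 31.5 = 1512 rad/s.

1512 rad/s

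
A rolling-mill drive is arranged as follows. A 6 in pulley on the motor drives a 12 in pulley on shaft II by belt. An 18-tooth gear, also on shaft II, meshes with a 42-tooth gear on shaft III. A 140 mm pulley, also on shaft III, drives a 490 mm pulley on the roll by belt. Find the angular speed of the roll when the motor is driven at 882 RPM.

Belt: ratio = 12/6 = 2, so shaft II turns at 882 / 2 = 441 RPM.
Gear mesh: ratio = 42/18 = 2.3333, so shaft III turns at 441 / 2.3333 = 189 RPM.
Belt: ratio = 490/140 = 3.5, so the roll turns at 189 / 3.5 = 54 RPM.

54 RPM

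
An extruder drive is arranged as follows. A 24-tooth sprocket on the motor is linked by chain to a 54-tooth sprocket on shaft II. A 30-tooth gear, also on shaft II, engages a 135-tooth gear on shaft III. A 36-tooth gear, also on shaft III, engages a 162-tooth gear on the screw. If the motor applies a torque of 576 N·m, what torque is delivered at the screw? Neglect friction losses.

26244 N·m

Chain: ratio = 54/24 = 2.25; torque at shaft II = 576 × 2.25 = 1296 N·m.
Gear mesh: ratio = 135/30 = 4.5; torque at shaft III = 1296 × 4.5 = 5832 N·m.
Gear mesh: ratio = 162/36 = 4.5; torque at the screw = 5832 × 4.5 = 26244 N·m.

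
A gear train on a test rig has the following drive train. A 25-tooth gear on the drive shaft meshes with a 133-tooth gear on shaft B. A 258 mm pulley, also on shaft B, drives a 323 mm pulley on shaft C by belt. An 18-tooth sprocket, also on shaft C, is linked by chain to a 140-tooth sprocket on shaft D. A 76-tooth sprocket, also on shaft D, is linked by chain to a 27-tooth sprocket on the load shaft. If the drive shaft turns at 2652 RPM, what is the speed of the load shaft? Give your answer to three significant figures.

the drive shaft → shaft B (gear mesh, 133/25): 2652 ÷ 5.32 = 498.5 RPM
shaft B → shaft C (belt, 323/258): 498.5 ÷ 1.2519 = 398.18 RPM
shaft C → shaft D (chain, 140/18): 398.18 ÷ 7.7778 = 51.195 RPM
shaft D → the load shaft (chain, 27/76): 51.195 ÷ 0.35526 = 144.1 RPM

144 RPM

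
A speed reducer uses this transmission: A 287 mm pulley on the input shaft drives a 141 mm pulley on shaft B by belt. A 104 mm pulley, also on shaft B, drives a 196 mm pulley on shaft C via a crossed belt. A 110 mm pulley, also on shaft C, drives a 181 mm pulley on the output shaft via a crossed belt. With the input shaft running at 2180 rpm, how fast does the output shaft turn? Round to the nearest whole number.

1431 rpm

belt 141/287 = 0.49129 → 2180/0.49129 = 4437.3 rpm
belt 196/104 = 1.8846 → 4437.3/1.8846 = 2354.5 rpm
belt 181/110 = 1.6455 → 2354.5/1.6455 = 1430.9 rpm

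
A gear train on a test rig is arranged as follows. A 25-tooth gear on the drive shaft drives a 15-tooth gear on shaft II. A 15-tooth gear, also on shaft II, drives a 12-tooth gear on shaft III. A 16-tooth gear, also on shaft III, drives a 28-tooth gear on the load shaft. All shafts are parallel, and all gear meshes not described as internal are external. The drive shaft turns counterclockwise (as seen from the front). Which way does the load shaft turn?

clockwise

the drive shaft → shaft II: external mesh, 1 reversal → CW.
shaft II → shaft III: external mesh, 1 reversal → CCW.
shaft III → the load shaft: external mesh, 1 reversal → CW.
3 reversals in total — an odd number — so the load shaft turns opposite to the drive shaft.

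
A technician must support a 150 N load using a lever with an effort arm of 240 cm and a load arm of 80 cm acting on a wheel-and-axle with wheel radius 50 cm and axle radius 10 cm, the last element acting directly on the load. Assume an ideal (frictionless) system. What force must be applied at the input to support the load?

10 N

Lever MA = effort arm / load arm = 240/80 = 3.
Wheel-and-axle MA = R/r = 50/10 = 5.
Combined ideal MA = 3 × 5 = 15.
Effort = load / MA = 150 / 15 = 10 N.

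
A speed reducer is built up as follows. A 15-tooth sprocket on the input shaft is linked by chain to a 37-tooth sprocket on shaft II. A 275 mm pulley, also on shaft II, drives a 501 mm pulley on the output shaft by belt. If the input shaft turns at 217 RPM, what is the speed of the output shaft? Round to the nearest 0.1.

48.3 RPM

chain 37/15 = 2.4667 → 217/2.4667 = 87.973 RPM
belt 501/275 = 1.8218 → 87.973/1.8218 = 48.289 RPM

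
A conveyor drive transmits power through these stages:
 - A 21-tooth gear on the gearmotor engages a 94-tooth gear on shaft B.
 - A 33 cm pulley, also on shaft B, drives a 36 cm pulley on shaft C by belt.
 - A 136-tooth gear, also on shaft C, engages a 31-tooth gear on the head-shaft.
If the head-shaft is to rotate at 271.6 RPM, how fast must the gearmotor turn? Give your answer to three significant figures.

302 RPM

Overall ratio R = 4.4762 × 1.0909 × 0.22794 = 1.1131.
Required input speed = output speed × R = 271.6 × 1.1131 = 302.31 RPM.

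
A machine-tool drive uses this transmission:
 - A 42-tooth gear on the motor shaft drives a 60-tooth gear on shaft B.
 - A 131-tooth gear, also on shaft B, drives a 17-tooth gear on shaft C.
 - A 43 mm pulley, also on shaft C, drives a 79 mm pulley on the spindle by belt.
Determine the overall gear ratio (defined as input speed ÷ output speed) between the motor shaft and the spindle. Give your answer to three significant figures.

Each stage contributes driven/driver: gear mesh 60/42 = 1.4286, gear mesh 17/131 = 0.12977, belt 79/43 = 1.8372.
Overall: 1.4286 × 0.12977 × 1.8372 = 0.34059.

0.341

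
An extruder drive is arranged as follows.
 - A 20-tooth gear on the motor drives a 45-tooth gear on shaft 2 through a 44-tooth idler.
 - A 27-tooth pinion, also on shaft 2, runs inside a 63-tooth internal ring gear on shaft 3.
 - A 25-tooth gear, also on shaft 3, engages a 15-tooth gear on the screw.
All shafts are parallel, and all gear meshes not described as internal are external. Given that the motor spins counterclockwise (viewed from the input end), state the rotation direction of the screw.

clockwise

the motor → shaft 2: driver → idler → driven is 2 external meshes, 2 reversals → CCW.
shaft 2 → shaft 3: internal mesh, same direction → CCW.
shaft 3 → the screw: external mesh, 1 reversal → CW.
3 reversals in total — an odd number — so the screw turns opposite to the motor.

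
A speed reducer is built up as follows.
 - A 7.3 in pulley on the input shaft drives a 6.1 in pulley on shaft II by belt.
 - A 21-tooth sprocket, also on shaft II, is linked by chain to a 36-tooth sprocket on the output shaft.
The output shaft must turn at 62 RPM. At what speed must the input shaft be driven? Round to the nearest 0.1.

88.8 RPM

Overall ratio R = 0.83562 × 1.7143 = 1.4325.
Required input speed = output speed × R = 62 × 1.4325 = 88.814 RPM.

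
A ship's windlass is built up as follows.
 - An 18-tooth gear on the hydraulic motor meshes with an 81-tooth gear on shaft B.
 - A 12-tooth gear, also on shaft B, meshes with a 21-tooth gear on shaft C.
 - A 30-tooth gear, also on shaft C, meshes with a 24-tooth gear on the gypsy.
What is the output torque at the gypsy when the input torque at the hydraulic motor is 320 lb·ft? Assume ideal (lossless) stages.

gear mesh 81/18 = 4.5 → τ = 320·4.5 = 1440 lb·ft
gear mesh 21/12 = 1.75 → τ = 1440·1.75 = 2520 lb·ft
gear mesh 24/30 = 0.8 → τ = 2520·0.8 = 2016 lb·ft

2016 lb·ft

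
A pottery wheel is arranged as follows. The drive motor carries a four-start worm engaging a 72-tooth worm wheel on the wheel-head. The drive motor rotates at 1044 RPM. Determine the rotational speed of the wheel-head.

worm 72/4 = 18 → 1044/18 = 58 RPM

58 RPM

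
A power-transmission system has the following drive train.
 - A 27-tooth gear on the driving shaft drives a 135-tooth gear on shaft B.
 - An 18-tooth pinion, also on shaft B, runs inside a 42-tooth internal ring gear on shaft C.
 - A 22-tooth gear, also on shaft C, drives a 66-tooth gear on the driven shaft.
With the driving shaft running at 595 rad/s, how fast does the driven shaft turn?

the driving shaft → shaft B (gear mesh, 135/27): 595 ÷ 5 = 119 rad/s
shaft B → shaft C (internal gear, 42/18): 119 ÷ 2.3333 = 51 rad/s
shaft C → the driven shaft (gear mesh, 66/22): 51 ÷ 3 = 17 rad/s

17 rad/s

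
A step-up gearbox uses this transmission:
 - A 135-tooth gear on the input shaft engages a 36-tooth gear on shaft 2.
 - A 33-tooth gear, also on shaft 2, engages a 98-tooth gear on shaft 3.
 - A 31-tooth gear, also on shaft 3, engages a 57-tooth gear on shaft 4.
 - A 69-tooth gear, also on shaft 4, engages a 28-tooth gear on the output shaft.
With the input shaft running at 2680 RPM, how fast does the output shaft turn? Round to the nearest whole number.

4536 RPM

the input shaft → shaft 2 (gear mesh, 36/135): 2680 ÷ 0.26667 = 10050 RPM
shaft 2 → shaft 3 (gear mesh, 98/33): 10050 ÷ 2.9697 = 3384.2 RPM
shaft 3 → shaft 4 (gear mesh, 57/31): 3384.2 ÷ 1.8387 = 1840.5 RPM
shaft 4 → the output shaft (gear mesh, 28/69): 1840.5 ÷ 0.4058 = 4535.6 RPM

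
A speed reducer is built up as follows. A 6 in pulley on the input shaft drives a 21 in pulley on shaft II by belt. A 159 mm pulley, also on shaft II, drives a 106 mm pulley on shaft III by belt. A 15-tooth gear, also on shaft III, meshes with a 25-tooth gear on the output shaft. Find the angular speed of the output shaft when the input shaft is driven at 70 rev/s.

Belt: ratio = 21/6 = 3.5, so shaft II turns at 70 / 3.5 = 20 rev/s.
Belt: ratio = 106/159 = 0.66667, so shaft III turns at 20 / 0.66667 = 30 rev/s.
Gear mesh: ratio = 25/15 = 1.6667, so the output shaft turns at 30 / 1.6667 = 18 rev/s.

18 rev/s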